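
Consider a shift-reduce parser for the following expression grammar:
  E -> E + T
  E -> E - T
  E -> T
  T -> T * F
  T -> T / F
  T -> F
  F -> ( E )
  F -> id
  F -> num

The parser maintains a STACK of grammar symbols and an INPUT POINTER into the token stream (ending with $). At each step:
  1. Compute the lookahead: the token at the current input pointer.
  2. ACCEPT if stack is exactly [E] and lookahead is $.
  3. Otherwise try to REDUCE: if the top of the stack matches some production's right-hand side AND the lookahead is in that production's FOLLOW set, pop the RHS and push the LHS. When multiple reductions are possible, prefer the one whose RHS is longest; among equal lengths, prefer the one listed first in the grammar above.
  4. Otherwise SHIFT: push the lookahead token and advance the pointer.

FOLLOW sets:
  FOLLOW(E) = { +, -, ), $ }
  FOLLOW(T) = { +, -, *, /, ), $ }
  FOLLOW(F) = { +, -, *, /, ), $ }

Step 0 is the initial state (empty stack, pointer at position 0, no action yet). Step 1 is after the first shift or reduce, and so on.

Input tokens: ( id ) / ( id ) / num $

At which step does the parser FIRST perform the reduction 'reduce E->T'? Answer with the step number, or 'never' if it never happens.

Answer: 5

Derivation:
Step 1: shift (. Stack=[(] ptr=1 lookahead=id remaining=[id ) / ( id ) / num $]
Step 2: shift id. Stack=[( id] ptr=2 lookahead=) remaining=[) / ( id ) / num $]
Step 3: reduce F->id. Stack=[( F] ptr=2 lookahead=) remaining=[) / ( id ) / num $]
Step 4: reduce T->F. Stack=[( T] ptr=2 lookahead=) remaining=[) / ( id ) / num $]
Step 5: reduce E->T. Stack=[( E] ptr=2 lookahead=) remaining=[) / ( id ) / num $]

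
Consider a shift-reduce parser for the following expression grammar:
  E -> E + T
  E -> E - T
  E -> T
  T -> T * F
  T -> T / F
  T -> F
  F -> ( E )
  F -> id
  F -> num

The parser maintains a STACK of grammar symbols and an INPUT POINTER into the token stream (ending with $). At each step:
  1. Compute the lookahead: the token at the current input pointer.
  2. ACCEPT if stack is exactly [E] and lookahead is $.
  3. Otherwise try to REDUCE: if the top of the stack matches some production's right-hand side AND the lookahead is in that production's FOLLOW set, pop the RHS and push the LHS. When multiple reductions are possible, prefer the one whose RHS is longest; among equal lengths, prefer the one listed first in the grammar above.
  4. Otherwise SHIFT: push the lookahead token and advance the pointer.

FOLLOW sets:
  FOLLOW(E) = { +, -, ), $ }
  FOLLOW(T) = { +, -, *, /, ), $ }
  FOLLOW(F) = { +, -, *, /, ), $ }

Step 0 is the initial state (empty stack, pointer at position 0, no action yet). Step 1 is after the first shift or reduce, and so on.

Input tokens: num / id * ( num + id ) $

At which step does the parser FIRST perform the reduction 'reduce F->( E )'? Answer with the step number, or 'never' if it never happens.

Answer: 20

Derivation:
Step 1: shift num. Stack=[num] ptr=1 lookahead=/ remaining=[/ id * ( num + id ) $]
Step 2: reduce F->num. Stack=[F] ptr=1 lookahead=/ remaining=[/ id * ( num + id ) $]
Step 3: reduce T->F. Stack=[T] ptr=1 lookahead=/ remaining=[/ id * ( num + id ) $]
Step 4: shift /. Stack=[T /] ptr=2 lookahead=id remaining=[id * ( num + id ) $]
Step 5: shift id. Stack=[T / id] ptr=3 lookahead=* remaining=[* ( num + id ) $]
Step 6: reduce F->id. Stack=[T / F] ptr=3 lookahead=* remaining=[* ( num + id ) $]
Step 7: reduce T->T / F. Stack=[T] ptr=3 lookahead=* remaining=[* ( num + id ) $]
Step 8: shift *. Stack=[T *] ptr=4 lookahead=( remaining=[( num + id ) $]
Step 9: shift (. Stack=[T * (] ptr=5 lookahead=num remaining=[num + id ) $]
Step 10: shift num. Stack=[T * ( num] ptr=6 lookahead=+ remaining=[+ id ) $]
Step 11: reduce F->num. Stack=[T * ( F] ptr=6 lookahead=+ remaining=[+ id ) $]
Step 12: reduce T->F. Stack=[T * ( T] ptr=6 lookahead=+ remaining=[+ id ) $]
Step 13: reduce E->T. Stack=[T * ( E] ptr=6 lookahead=+ remaining=[+ id ) $]
Step 14: shift +. Stack=[T * ( E +] ptr=7 lookahead=id remaining=[id ) $]
Step 15: shift id. Stack=[T * ( E + id] ptr=8 lookahead=) remaining=[) $]
Step 16: reduce F->id. Stack=[T * ( E + F] ptr=8 lookahead=) remaining=[) $]
Step 17: reduce T->F. Stack=[T * ( E + T] ptr=8 lookahead=) remaining=[) $]
Step 18: reduce E->E + T. Stack=[T * ( E] ptr=8 lookahead=) remaining=[) $]
Step 19: shift ). Stack=[T * ( E )] ptr=9 lookahead=$ remaining=[$]
Step 20: reduce F->( E ). Stack=[T * F] ptr=9 lookahead=$ remaining=[$]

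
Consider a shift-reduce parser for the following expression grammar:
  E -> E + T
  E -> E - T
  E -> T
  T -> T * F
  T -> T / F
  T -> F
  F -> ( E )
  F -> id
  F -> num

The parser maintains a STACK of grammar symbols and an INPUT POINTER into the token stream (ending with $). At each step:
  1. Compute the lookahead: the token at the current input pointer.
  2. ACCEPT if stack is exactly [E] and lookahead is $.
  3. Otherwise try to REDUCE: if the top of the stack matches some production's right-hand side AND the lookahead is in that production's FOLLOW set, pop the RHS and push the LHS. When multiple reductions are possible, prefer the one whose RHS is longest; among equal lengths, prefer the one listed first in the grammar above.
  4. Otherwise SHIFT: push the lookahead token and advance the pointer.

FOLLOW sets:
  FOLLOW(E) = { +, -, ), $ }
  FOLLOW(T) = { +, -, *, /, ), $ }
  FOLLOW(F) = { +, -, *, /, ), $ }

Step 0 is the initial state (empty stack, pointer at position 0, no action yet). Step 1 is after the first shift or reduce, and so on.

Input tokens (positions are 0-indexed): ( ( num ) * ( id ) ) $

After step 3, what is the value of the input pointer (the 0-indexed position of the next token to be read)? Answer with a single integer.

Step 1: shift (. Stack=[(] ptr=1 lookahead=( remaining=[( num ) * ( id ) ) $]
Step 2: shift (. Stack=[( (] ptr=2 lookahead=num remaining=[num ) * ( id ) ) $]
Step 3: shift num. Stack=[( ( num] ptr=3 lookahead=) remaining=[) * ( id ) ) $]

Answer: 3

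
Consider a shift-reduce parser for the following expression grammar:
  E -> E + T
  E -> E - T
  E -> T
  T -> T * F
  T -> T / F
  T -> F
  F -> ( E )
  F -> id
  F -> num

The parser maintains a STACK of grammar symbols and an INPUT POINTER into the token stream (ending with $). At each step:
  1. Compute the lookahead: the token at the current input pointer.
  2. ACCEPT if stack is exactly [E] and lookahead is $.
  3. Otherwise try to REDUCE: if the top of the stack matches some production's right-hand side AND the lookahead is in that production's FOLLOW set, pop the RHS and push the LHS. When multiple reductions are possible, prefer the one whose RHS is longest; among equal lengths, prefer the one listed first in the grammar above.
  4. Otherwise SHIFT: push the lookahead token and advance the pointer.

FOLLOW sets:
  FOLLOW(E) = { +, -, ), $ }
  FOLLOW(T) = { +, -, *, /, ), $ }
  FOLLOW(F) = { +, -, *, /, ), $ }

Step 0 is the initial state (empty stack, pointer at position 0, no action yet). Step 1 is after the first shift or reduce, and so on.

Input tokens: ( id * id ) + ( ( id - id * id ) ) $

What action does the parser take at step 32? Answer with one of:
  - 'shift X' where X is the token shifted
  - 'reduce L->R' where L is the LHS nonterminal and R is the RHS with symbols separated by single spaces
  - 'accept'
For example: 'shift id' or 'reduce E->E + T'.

Answer: reduce T->F

Derivation:
Step 1: shift (. Stack=[(] ptr=1 lookahead=id remaining=[id * id ) + ( ( id - id * id ) ) $]
Step 2: shift id. Stack=[( id] ptr=2 lookahead=* remaining=[* id ) + ( ( id - id * id ) ) $]
Step 3: reduce F->id. Stack=[( F] ptr=2 lookahead=* remaining=[* id ) + ( ( id - id * id ) ) $]
Step 4: reduce T->F. Stack=[( T] ptr=2 lookahead=* remaining=[* id ) + ( ( id - id * id ) ) $]
Step 5: shift *. Stack=[( T *] ptr=3 lookahead=id remaining=[id ) + ( ( id - id * id ) ) $]
Step 6: shift id. Stack=[( T * id] ptr=4 lookahead=) remaining=[) + ( ( id - id * id ) ) $]
Step 7: reduce F->id. Stack=[( T * F] ptr=4 lookahead=) remaining=[) + ( ( id - id * id ) ) $]
Step 8: reduce T->T * F. Stack=[( T] ptr=4 lookahead=) remaining=[) + ( ( id - id * id ) ) $]
Step 9: reduce E->T. Stack=[( E] ptr=4 lookahead=) remaining=[) + ( ( id - id * id ) ) $]
Step 10: shift ). Stack=[( E )] ptr=5 lookahead=+ remaining=[+ ( ( id - id * id ) ) $]
Step 11: reduce F->( E ). Stack=[F] ptr=5 lookahead=+ remaining=[+ ( ( id - id * id ) ) $]
Step 12: reduce T->F. Stack=[T] ptr=5 lookahead=+ remaining=[+ ( ( id - id * id ) ) $]
Step 13: reduce E->T. Stack=[E] ptr=5 lookahead=+ remaining=[+ ( ( id - id * id ) ) $]
Step 14: shift +. Stack=[E +] ptr=6 lookahead=( remaining=[( ( id - id * id ) ) $]
Step 15: shift (. Stack=[E + (] ptr=7 lookahead=( remaining=[( id - id * id ) ) $]
Step 16: shift (. Stack=[E + ( (] ptr=8 lookahead=id remaining=[id - id * id ) ) $]
Step 17: shift id. Stack=[E + ( ( id] ptr=9 lookahead=- remaining=[- id * id ) ) $]
Step 18: reduce F->id. Stack=[E + ( ( F] ptr=9 lookahead=- remaining=[- id * id ) ) $]
Step 19: reduce T->F. Stack=[E + ( ( T] ptr=9 lookahead=- remaining=[- id * id ) ) $]
Step 20: reduce E->T. Stack=[E + ( ( E] ptr=9 lookahead=- remaining=[- id * id ) ) $]
Step 21: shift -. Stack=[E + ( ( E -] ptr=10 lookahead=id remaining=[id * id ) ) $]
Step 22: shift id. Stack=[E + ( ( E - id] ptr=11 lookahead=* remaining=[* id ) ) $]
Step 23: reduce F->id. Stack=[E + ( ( E - F] ptr=11 lookahead=* remaining=[* id ) ) $]
Step 24: reduce T->F. Stack=[E + ( ( E - T] ptr=11 lookahead=* remaining=[* id ) ) $]
Step 25: shift *. Stack=[E + ( ( E - T *] ptr=12 lookahead=id remaining=[id ) ) $]
Step 26: shift id. Stack=[E + ( ( E - T * id] ptr=13 lookahead=) remaining=[) ) $]
Step 27: reduce F->id. Stack=[E + ( ( E - T * F] ptr=13 lookahead=) remaining=[) ) $]
Step 28: reduce T->T * F. Stack=[E + ( ( E - T] ptr=13 lookahead=) remaining=[) ) $]
Step 29: reduce E->E - T. Stack=[E + ( ( E] ptr=13 lookahead=) remaining=[) ) $]
Step 30: shift ). Stack=[E + ( ( E )] ptr=14 lookahead=) remaining=[) $]
Step 31: reduce F->( E ). Stack=[E + ( F] ptr=14 lookahead=) remaining=[) $]
Step 32: reduce T->F. Stack=[E + ( T] ptr=14 lookahead=) remaining=[) $]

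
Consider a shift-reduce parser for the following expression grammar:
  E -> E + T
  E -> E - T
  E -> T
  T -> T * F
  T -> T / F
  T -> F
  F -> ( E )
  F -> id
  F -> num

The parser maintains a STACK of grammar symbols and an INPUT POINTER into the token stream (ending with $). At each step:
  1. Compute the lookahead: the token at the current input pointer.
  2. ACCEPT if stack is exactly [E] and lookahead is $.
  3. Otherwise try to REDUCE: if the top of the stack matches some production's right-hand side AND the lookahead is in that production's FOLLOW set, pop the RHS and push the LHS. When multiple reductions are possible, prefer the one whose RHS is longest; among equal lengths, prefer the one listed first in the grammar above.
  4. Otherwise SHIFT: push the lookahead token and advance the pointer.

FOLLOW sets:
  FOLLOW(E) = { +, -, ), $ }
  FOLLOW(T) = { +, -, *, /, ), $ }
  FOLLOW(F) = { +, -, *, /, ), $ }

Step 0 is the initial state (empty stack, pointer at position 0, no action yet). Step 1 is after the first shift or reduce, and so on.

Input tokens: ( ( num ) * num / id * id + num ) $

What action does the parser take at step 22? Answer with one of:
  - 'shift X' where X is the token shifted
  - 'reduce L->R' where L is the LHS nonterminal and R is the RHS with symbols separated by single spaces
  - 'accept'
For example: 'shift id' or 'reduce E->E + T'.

Step 1: shift (. Stack=[(] ptr=1 lookahead=( remaining=[( num ) * num / id * id + num ) $]
Step 2: shift (. Stack=[( (] ptr=2 lookahead=num remaining=[num ) * num / id * id + num ) $]
Step 3: shift num. Stack=[( ( num] ptr=3 lookahead=) remaining=[) * num / id * id + num ) $]
Step 4: reduce F->num. Stack=[( ( F] ptr=3 lookahead=) remaining=[) * num / id * id + num ) $]
Step 5: reduce T->F. Stack=[( ( T] ptr=3 lookahead=) remaining=[) * num / id * id + num ) $]
Step 6: reduce E->T. Stack=[( ( E] ptr=3 lookahead=) remaining=[) * num / id * id + num ) $]
Step 7: shift ). Stack=[( ( E )] ptr=4 lookahead=* remaining=[* num / id * id + num ) $]
Step 8: reduce F->( E ). Stack=[( F] ptr=4 lookahead=* remaining=[* num / id * id + num ) $]
Step 9: reduce T->F. Stack=[( T] ptr=4 lookahead=* remaining=[* num / id * id + num ) $]
Step 10: shift *. Stack=[( T *] ptr=5 lookahead=num remaining=[num / id * id + num ) $]
Step 11: shift num. Stack=[( T * num] ptr=6 lookahead=/ remaining=[/ id * id + num ) $]
Step 12: reduce F->num. Stack=[( T * F] ptr=6 lookahead=/ remaining=[/ id * id + num ) $]
Step 13: reduce T->T * F. Stack=[( T] ptr=6 lookahead=/ remaining=[/ id * id + num ) $]
Step 14: shift /. Stack=[( T /] ptr=7 lookahead=id remaining=[id * id + num ) $]
Step 15: shift id. Stack=[( T / id] ptr=8 lookahead=* remaining=[* id + num ) $]
Step 16: reduce F->id. Stack=[( T / F] ptr=8 lookahead=* remaining=[* id + num ) $]
Step 17: reduce T->T / F. Stack=[( T] ptr=8 lookahead=* remaining=[* id + num ) $]
Step 18: shift *. Stack=[( T *] ptr=9 lookahead=id remaining=[id + num ) $]
Step 19: shift id. Stack=[( T * id] ptr=10 lookahead=+ remaining=[+ num ) $]
Step 20: reduce F->id. Stack=[( T * F] ptr=10 lookahead=+ remaining=[+ num ) $]
Step 21: reduce T->T * F. Stack=[( T] ptr=10 lookahead=+ remaining=[+ num ) $]
Step 22: reduce E->T. Stack=[( E] ptr=10 lookahead=+ remaining=[+ num ) $]

Answer: reduce E->T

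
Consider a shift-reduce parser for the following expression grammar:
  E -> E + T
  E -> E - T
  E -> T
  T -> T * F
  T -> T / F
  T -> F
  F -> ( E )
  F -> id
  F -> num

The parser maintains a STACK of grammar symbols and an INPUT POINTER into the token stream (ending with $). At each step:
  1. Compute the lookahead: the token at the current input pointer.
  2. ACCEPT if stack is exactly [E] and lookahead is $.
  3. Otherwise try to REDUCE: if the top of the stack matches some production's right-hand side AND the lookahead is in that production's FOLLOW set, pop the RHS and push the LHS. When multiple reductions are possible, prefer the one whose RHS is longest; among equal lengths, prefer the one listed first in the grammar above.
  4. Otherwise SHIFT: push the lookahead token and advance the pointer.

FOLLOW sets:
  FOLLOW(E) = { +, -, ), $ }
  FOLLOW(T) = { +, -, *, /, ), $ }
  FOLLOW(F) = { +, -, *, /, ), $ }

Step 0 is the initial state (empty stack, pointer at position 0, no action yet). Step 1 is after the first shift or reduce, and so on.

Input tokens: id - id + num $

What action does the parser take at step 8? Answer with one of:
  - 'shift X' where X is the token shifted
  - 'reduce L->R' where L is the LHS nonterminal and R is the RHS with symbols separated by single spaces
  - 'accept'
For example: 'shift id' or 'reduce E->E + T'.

Answer: reduce T->F

Derivation:
Step 1: shift id. Stack=[id] ptr=1 lookahead=- remaining=[- id + num $]
Step 2: reduce F->id. Stack=[F] ptr=1 lookahead=- remaining=[- id + num $]
Step 3: reduce T->F. Stack=[T] ptr=1 lookahead=- remaining=[- id + num $]
Step 4: reduce E->T. Stack=[E] ptr=1 lookahead=- remaining=[- id + num $]
Step 5: shift -. Stack=[E -] ptr=2 lookahead=id remaining=[id + num $]
Step 6: shift id. Stack=[E - id] ptr=3 lookahead=+ remaining=[+ num $]
Step 7: reduce F->id. Stack=[E - F] ptr=3 lookahead=+ remaining=[+ num $]
Step 8: reduce T->F. Stack=[E - T] ptr=3 lookahead=+ remaining=[+ num $]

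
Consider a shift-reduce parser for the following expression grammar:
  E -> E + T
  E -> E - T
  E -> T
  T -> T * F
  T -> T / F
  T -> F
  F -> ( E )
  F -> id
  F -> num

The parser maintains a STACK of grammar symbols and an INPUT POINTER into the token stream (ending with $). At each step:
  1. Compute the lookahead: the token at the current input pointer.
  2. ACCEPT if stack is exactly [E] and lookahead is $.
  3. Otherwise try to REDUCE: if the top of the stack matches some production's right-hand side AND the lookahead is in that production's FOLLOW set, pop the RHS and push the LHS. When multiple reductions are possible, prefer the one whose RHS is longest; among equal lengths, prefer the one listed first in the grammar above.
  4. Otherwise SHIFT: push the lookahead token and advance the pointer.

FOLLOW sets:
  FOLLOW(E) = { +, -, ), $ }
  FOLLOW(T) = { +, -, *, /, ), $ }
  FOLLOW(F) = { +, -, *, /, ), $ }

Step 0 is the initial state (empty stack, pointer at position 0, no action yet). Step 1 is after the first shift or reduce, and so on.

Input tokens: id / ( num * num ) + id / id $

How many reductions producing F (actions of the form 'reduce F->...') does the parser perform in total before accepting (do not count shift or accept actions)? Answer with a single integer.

Answer: 6

Derivation:
Step 1: shift id. Stack=[id] ptr=1 lookahead=/ remaining=[/ ( num * num ) + id / id $]
Step 2: reduce F->id. Stack=[F] ptr=1 lookahead=/ remaining=[/ ( num * num ) + id / id $]
Step 3: reduce T->F. Stack=[T] ptr=1 lookahead=/ remaining=[/ ( num * num ) + id / id $]
Step 4: shift /. Stack=[T /] ptr=2 lookahead=( remaining=[( num * num ) + id / id $]
Step 5: shift (. Stack=[T / (] ptr=3 lookahead=num remaining=[num * num ) + id / id $]
Step 6: shift num. Stack=[T / ( num] ptr=4 lookahead=* remaining=[* num ) + id / id $]
Step 7: reduce F->num. Stack=[T / ( F] ptr=4 lookahead=* remaining=[* num ) + id / id $]
Step 8: reduce T->F. Stack=[T / ( T] ptr=4 lookahead=* remaining=[* num ) + id / id $]
Step 9: shift *. Stack=[T / ( T *] ptr=5 lookahead=num remaining=[num ) + id / id $]
Step 10: shift num. Stack=[T / ( T * num] ptr=6 lookahead=) remaining=[) + id / id $]
Step 11: reduce F->num. Stack=[T / ( T * F] ptr=6 lookahead=) remaining=[) + id / id $]
Step 12: reduce T->T * F. Stack=[T / ( T] ptr=6 lookahead=) remaining=[) + id / id $]
Step 13: reduce E->T. Stack=[T / ( E] ptr=6 lookahead=) remaining=[) + id / id $]
Step 14: shift ). Stack=[T / ( E )] ptr=7 lookahead=+ remaining=[+ id / id $]
Step 15: reduce F->( E ). Stack=[T / F] ptr=7 lookahead=+ remaining=[+ id / id $]
Step 16: reduce T->T / F. Stack=[T] ptr=7 lookahead=+ remaining=[+ id / id $]
Step 17: reduce E->T. Stack=[E] ptr=7 lookahead=+ remaining=[+ id / id $]
Step 18: shift +. Stack=[E +] ptr=8 lookahead=id remaining=[id / id $]
Step 19: shift id. Stack=[E + id] ptr=9 lookahead=/ remaining=[/ id $]
Step 20: reduce F->id. Stack=[E + F] ptr=9 lookahead=/ remaining=[/ id $]
Step 21: reduce T->F. Stack=[E + T] ptr=9 lookahead=/ remaining=[/ id $]
Step 22: shift /. Stack=[E + T /] ptr=10 lookahead=id remaining=[id $]
Step 23: shift id. Stack=[E + T / id] ptr=11 lookahead=$ remaining=[$]
Step 24: reduce F->id. Stack=[E + T / F] ptr=11 lookahead=$ remaining=[$]
Step 25: reduce T->T / F. Stack=[E + T] ptr=11 lookahead=$ remaining=[$]
Step 26: reduce E->E + T. Stack=[E] ptr=11 lookahead=$ remaining=[$]
Step 27: accept. Stack=[E] ptr=11 lookahead=$ remaining=[$]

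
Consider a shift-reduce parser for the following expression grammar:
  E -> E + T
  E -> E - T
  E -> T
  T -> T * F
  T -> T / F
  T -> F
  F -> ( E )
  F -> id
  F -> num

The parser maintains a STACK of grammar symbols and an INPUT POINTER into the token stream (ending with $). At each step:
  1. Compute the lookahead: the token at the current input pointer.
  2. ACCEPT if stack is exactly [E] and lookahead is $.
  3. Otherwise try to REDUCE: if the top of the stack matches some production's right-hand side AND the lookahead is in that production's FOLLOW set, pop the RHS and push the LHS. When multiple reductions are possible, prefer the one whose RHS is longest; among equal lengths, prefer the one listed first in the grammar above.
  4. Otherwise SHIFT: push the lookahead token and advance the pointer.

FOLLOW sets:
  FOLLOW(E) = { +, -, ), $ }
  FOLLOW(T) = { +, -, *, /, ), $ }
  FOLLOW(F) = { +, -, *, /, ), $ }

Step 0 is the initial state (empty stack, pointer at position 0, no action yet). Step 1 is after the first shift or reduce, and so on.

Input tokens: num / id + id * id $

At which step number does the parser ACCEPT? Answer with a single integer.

Answer: 18

Derivation:
Step 1: shift num. Stack=[num] ptr=1 lookahead=/ remaining=[/ id + id * id $]
Step 2: reduce F->num. Stack=[F] ptr=1 lookahead=/ remaining=[/ id + id * id $]
Step 3: reduce T->F. Stack=[T] ptr=1 lookahead=/ remaining=[/ id + id * id $]
Step 4: shift /. Stack=[T /] ptr=2 lookahead=id remaining=[id + id * id $]
Step 5: shift id. Stack=[T / id] ptr=3 lookahead=+ remaining=[+ id * id $]
Step 6: reduce F->id. Stack=[T / F] ptr=3 lookahead=+ remaining=[+ id * id $]
Step 7: reduce T->T / F. Stack=[T] ptr=3 lookahead=+ remaining=[+ id * id $]
Step 8: reduce E->T. Stack=[E] ptr=3 lookahead=+ remaining=[+ id * id $]
Step 9: shift +. Stack=[E +] ptr=4 lookahead=id remaining=[id * id $]
Step 10: shift id. Stack=[E + id] ptr=5 lookahead=* remaining=[* id $]
Step 11: reduce F->id. Stack=[E + F] ptr=5 lookahead=* remaining=[* id $]
Step 12: reduce T->F. Stack=[E + T] ptr=5 lookahead=* remaining=[* id $]
Step 13: shift *. Stack=[E + T *] ptr=6 lookahead=id remaining=[id $]
Step 14: shift id. Stack=[E + T * id] ptr=7 lookahead=$ remaining=[$]
Step 15: reduce F->id. Stack=[E + T * F] ptr=7 lookahead=$ remaining=[$]
Step 16: reduce T->T * F. Stack=[E + T] ptr=7 lookahead=$ remaining=[$]
Step 17: reduce E->E + T. Stack=[E] ptr=7 lookahead=$ remaining=[$]
Step 18: accept. Stack=[E] ptr=7 lookahead=$ remaining=[$]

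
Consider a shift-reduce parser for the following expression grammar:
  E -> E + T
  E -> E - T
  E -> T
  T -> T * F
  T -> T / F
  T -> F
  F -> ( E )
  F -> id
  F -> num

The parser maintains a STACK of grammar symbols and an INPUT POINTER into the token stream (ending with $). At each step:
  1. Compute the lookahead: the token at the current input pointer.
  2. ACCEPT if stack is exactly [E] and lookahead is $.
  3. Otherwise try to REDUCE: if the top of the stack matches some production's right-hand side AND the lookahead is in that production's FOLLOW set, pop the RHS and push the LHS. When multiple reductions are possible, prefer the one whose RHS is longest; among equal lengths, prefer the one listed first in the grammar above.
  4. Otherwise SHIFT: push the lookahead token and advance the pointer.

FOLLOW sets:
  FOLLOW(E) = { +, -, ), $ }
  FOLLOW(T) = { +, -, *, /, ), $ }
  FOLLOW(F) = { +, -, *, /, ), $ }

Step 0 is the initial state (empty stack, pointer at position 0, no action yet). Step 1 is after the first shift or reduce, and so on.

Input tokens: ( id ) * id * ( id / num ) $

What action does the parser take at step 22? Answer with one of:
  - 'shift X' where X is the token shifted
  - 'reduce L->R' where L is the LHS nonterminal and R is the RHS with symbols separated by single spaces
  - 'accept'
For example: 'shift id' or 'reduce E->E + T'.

Step 1: shift (. Stack=[(] ptr=1 lookahead=id remaining=[id ) * id * ( id / num ) $]
Step 2: shift id. Stack=[( id] ptr=2 lookahead=) remaining=[) * id * ( id / num ) $]
Step 3: reduce F->id. Stack=[( F] ptr=2 lookahead=) remaining=[) * id * ( id / num ) $]
Step 4: reduce T->F. Stack=[( T] ptr=2 lookahead=) remaining=[) * id * ( id / num ) $]
Step 5: reduce E->T. Stack=[( E] ptr=2 lookahead=) remaining=[) * id * ( id / num ) $]
Step 6: shift ). Stack=[( E )] ptr=3 lookahead=* remaining=[* id * ( id / num ) $]
Step 7: reduce F->( E ). Stack=[F] ptr=3 lookahead=* remaining=[* id * ( id / num ) $]
Step 8: reduce T->F. Stack=[T] ptr=3 lookahead=* remaining=[* id * ( id / num ) $]
Step 9: shift *. Stack=[T *] ptr=4 lookahead=id remaining=[id * ( id / num ) $]
Step 10: shift id. Stack=[T * id] ptr=5 lookahead=* remaining=[* ( id / num ) $]
Step 11: reduce F->id. Stack=[T * F] ptr=5 lookahead=* remaining=[* ( id / num ) $]
Step 12: reduce T->T * F. Stack=[T] ptr=5 lookahead=* remaining=[* ( id / num ) $]
Step 13: shift *. Stack=[T *] ptr=6 lookahead=( remaining=[( id / num ) $]
Step 14: shift (. Stack=[T * (] ptr=7 lookahead=id remaining=[id / num ) $]
Step 15: shift id. Stack=[T * ( id] ptr=8 lookahead=/ remaining=[/ num ) $]
Step 16: reduce F->id. Stack=[T * ( F] ptr=8 lookahead=/ remaining=[/ num ) $]
Step 17: reduce T->F. Stack=[T * ( T] ptr=8 lookahead=/ remaining=[/ num ) $]
Step 18: shift /. Stack=[T * ( T /] ptr=9 lookahead=num remaining=[num ) $]
Step 19: shift num. Stack=[T * ( T / num] ptr=10 lookahead=) remaining=[) $]
Step 20: reduce F->num. Stack=[T * ( T / F] ptr=10 lookahead=) remaining=[) $]
Step 21: reduce T->T / F. Stack=[T * ( T] ptr=10 lookahead=) remaining=[) $]
Step 22: reduce E->T. Stack=[T * ( E] ptr=10 lookahead=) remaining=[) $]

Answer: reduce E->T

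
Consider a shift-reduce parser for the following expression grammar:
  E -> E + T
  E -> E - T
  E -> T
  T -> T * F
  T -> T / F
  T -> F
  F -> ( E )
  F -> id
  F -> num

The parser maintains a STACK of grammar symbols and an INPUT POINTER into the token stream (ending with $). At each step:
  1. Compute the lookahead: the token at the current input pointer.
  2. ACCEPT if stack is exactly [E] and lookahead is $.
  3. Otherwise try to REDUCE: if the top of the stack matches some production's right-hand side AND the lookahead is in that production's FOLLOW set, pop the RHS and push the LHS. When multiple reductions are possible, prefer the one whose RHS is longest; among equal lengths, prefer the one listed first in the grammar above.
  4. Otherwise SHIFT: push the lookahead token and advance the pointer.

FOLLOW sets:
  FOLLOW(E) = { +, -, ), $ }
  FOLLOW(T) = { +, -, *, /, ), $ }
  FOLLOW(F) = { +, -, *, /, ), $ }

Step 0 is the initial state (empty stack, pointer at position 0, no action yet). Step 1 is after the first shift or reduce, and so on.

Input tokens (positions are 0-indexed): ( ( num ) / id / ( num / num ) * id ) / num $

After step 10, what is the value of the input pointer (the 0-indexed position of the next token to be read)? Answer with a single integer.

Answer: 5

Derivation:
Step 1: shift (. Stack=[(] ptr=1 lookahead=( remaining=[( num ) / id / ( num / num ) * id ) / num $]
Step 2: shift (. Stack=[( (] ptr=2 lookahead=num remaining=[num ) / id / ( num / num ) * id ) / num $]
Step 3: shift num. Stack=[( ( num] ptr=3 lookahead=) remaining=[) / id / ( num / num ) * id ) / num $]
Step 4: reduce F->num. Stack=[( ( F] ptr=3 lookahead=) remaining=[) / id / ( num / num ) * id ) / num $]
Step 5: reduce T->F. Stack=[( ( T] ptr=3 lookahead=) remaining=[) / id / ( num / num ) * id ) / num $]
Step 6: reduce E->T. Stack=[( ( E] ptr=3 lookahead=) remaining=[) / id / ( num / num ) * id ) / num $]
Step 7: shift ). Stack=[( ( E )] ptr=4 lookahead=/ remaining=[/ id / ( num / num ) * id ) / num $]
Step 8: reduce F->( E ). Stack=[( F] ptr=4 lookahead=/ remaining=[/ id / ( num / num ) * id ) / num $]
Step 9: reduce T->F. Stack=[( T] ptr=4 lookahead=/ remaining=[/ id / ( num / num ) * id ) / num $]
Step 10: shift /. Stack=[( T /] ptr=5 lookahead=id remaining=[id / ( num / num ) * id ) / num $]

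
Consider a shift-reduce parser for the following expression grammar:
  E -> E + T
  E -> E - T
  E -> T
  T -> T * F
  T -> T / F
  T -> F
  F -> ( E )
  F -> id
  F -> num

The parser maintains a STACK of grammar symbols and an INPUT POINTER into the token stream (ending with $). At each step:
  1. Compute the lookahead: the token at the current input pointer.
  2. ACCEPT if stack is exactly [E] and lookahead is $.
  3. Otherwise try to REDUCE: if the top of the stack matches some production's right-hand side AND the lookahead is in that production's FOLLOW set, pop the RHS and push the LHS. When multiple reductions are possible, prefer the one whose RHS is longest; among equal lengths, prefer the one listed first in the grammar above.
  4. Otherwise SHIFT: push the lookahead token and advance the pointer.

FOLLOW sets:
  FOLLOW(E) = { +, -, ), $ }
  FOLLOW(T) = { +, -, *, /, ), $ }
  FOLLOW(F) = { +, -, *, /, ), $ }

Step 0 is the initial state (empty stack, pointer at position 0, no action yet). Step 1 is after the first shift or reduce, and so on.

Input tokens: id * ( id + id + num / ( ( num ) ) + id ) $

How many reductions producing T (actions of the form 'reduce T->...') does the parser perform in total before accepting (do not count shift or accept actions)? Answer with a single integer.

Answer: 9

Derivation:
Step 1: shift id. Stack=[id] ptr=1 lookahead=* remaining=[* ( id + id + num / ( ( num ) ) + id ) $]
Step 2: reduce F->id. Stack=[F] ptr=1 lookahead=* remaining=[* ( id + id + num / ( ( num ) ) + id ) $]
Step 3: reduce T->F. Stack=[T] ptr=1 lookahead=* remaining=[* ( id + id + num / ( ( num ) ) + id ) $]
Step 4: shift *. Stack=[T *] ptr=2 lookahead=( remaining=[( id + id + num / ( ( num ) ) + id ) $]
Step 5: shift (. Stack=[T * (] ptr=3 lookahead=id remaining=[id + id + num / ( ( num ) ) + id ) $]
Step 6: shift id. Stack=[T * ( id] ptr=4 lookahead=+ remaining=[+ id + num / ( ( num ) ) + id ) $]
Step 7: reduce F->id. Stack=[T * ( F] ptr=4 lookahead=+ remaining=[+ id + num / ( ( num ) ) + id ) $]
Step 8: reduce T->F. Stack=[T * ( T] ptr=4 lookahead=+ remaining=[+ id + num / ( ( num ) ) + id ) $]
Step 9: reduce E->T. Stack=[T * ( E] ptr=4 lookahead=+ remaining=[+ id + num / ( ( num ) ) + id ) $]
Step 10: shift +. Stack=[T * ( E +] ptr=5 lookahead=id remaining=[id + num / ( ( num ) ) + id ) $]
Step 11: shift id. Stack=[T * ( E + id] ptr=6 lookahead=+ remaining=[+ num / ( ( num ) ) + id ) $]
Step 12: reduce F->id. Stack=[T * ( E + F] ptr=6 lookahead=+ remaining=[+ num / ( ( num ) ) + id ) $]
Step 13: reduce T->F. Stack=[T * ( E + T] ptr=6 lookahead=+ remaining=[+ num / ( ( num ) ) + id ) $]
Step 14: reduce E->E + T. Stack=[T * ( E] ptr=6 lookahead=+ remaining=[+ num / ( ( num ) ) + id ) $]
Step 15: shift +. Stack=[T * ( E +] ptr=7 lookahead=num remaining=[num / ( ( num ) ) + id ) $]
Step 16: shift num. Stack=[T * ( E + num] ptr=8 lookahead=/ remaining=[/ ( ( num ) ) + id ) $]
Step 17: reduce F->num. Stack=[T * ( E + F] ptr=8 lookahead=/ remaining=[/ ( ( num ) ) + id ) $]
Step 18: reduce T->F. Stack=[T * ( E + T] ptr=8 lookahead=/ remaining=[/ ( ( num ) ) + id ) $]
Step 19: shift /. Stack=[T * ( E + T /] ptr=9 lookahead=( remaining=[( ( num ) ) + id ) $]
Step 20: shift (. Stack=[T * ( E + T / (] ptr=10 lookahead=( remaining=[( num ) ) + id ) $]
Step 21: shift (. Stack=[T * ( E + T / ( (] ptr=11 lookahead=num remaining=[num ) ) + id ) $]
Step 22: shift num. Stack=[T * ( E + T / ( ( num] ptr=12 lookahead=) remaining=[) ) + id ) $]
Step 23: reduce F->num. Stack=[T * ( E + T / ( ( F] ptr=12 lookahead=) remaining=[) ) + id ) $]
Step 24: reduce T->F. Stack=[T * ( E + T / ( ( T] ptr=12 lookahead=) remaining=[) ) + id ) $]
Step 25: reduce E->T. Stack=[T * ( E + T / ( ( E] ptr=12 lookahead=) remaining=[) ) + id ) $]
Step 26: shift ). Stack=[T * ( E + T / ( ( E )] ptr=13 lookahead=) remaining=[) + id ) $]
Step 27: reduce F->( E ). Stack=[T * ( E + T / ( F] ptr=13 lookahead=) remaining=[) + id ) $]
Step 28: reduce T->F. Stack=[T * ( E + T / ( T] ptr=13 lookahead=) remaining=[) + id ) $]
Step 29: reduce E->T. Stack=[T * ( E + T / ( E] ptr=13 lookahead=) remaining=[) + id ) $]
Step 30: shift ). Stack=[T * ( E + T / ( E )] ptr=14 lookahead=+ remaining=[+ id ) $]
Step 31: reduce F->( E ). Stack=[T * ( E + T / F] ptr=14 lookahead=+ remaining=[+ id ) $]
Step 32: reduce T->T / F. Stack=[T * ( E + T] ptr=14 lookahead=+ remaining=[+ id ) $]
Step 33: reduce E->E + T. Stack=[T * ( E] ptr=14 lookahead=+ remaining=[+ id ) $]
Step 34: shift +. Stack=[T * ( E +] ptr=15 lookahead=id remaining=[id ) $]
Step 35: shift id. Stack=[T * ( E + id] ptr=16 lookahead=) remaining=[) $]
Step 36: reduce F->id. Stack=[T * ( E + F] ptr=16 lookahead=) remaining=[) $]
Step 37: reduce T->F. Stack=[T * ( E + T] ptr=16 lookahead=) remaining=[) $]
Step 38: reduce E->E + T. Stack=[T * ( E] ptr=16 lookahead=) remaining=[) $]
Step 39: shift ). Stack=[T * ( E )] ptr=17 lookahead=$ remaining=[$]
Step 40: reduce F->( E ). Stack=[T * F] ptr=17 lookahead=$ remaining=[$]
Step 41: reduce T->T * F. Stack=[T] ptr=17 lookahead=$ remaining=[$]
Step 42: reduce E->T. Stack=[E] ptr=17 lookahead=$ remaining=[$]
Step 43: accept. Stack=[E] ptr=17 lookahead=$ remaining=[$]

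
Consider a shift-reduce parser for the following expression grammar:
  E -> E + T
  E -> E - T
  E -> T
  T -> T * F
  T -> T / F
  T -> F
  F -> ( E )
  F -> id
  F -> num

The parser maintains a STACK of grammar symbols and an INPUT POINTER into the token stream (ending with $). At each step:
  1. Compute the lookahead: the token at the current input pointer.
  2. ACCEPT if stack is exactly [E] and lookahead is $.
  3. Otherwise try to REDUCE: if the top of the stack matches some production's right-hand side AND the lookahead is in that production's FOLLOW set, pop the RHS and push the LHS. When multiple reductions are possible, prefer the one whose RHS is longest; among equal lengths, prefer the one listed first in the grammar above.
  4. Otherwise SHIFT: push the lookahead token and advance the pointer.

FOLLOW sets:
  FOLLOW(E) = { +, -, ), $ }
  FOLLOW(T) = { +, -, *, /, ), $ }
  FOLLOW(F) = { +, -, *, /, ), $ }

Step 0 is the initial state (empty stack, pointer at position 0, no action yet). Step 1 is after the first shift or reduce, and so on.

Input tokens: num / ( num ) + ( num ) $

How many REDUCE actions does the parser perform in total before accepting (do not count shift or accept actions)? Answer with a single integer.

Answer: 14

Derivation:
Step 1: shift num. Stack=[num] ptr=1 lookahead=/ remaining=[/ ( num ) + ( num ) $]
Step 2: reduce F->num. Stack=[F] ptr=1 lookahead=/ remaining=[/ ( num ) + ( num ) $]
Step 3: reduce T->F. Stack=[T] ptr=1 lookahead=/ remaining=[/ ( num ) + ( num ) $]
Step 4: shift /. Stack=[T /] ptr=2 lookahead=( remaining=[( num ) + ( num ) $]
Step 5: shift (. Stack=[T / (] ptr=3 lookahead=num remaining=[num ) + ( num ) $]
Step 6: shift num. Stack=[T / ( num] ptr=4 lookahead=) remaining=[) + ( num ) $]
Step 7: reduce F->num. Stack=[T / ( F] ptr=4 lookahead=) remaining=[) + ( num ) $]
Step 8: reduce T->F. Stack=[T / ( T] ptr=4 lookahead=) remaining=[) + ( num ) $]
Step 9: reduce E->T. Stack=[T / ( E] ptr=4 lookahead=) remaining=[) + ( num ) $]
Step 10: shift ). Stack=[T / ( E )] ptr=5 lookahead=+ remaining=[+ ( num ) $]
Step 11: reduce F->( E ). Stack=[T / F] ptr=5 lookahead=+ remaining=[+ ( num ) $]
Step 12: reduce T->T / F. Stack=[T] ptr=5 lookahead=+ remaining=[+ ( num ) $]
Step 13: reduce E->T. Stack=[E] ptr=5 lookahead=+ remaining=[+ ( num ) $]
Step 14: shift +. Stack=[E +] ptr=6 lookahead=( remaining=[( num ) $]
Step 15: shift (. Stack=[E + (] ptr=7 lookahead=num remaining=[num ) $]
Step 16: shift num. Stack=[E + ( num] ptr=8 lookahead=) remaining=[) $]
Step 17: reduce F->num. Stack=[E + ( F] ptr=8 lookahead=) remaining=[) $]
Step 18: reduce T->F. Stack=[E + ( T] ptr=8 lookahead=) remaining=[) $]
Step 19: reduce E->T. Stack=[E + ( E] ptr=8 lookahead=) remaining=[) $]
Step 20: shift ). Stack=[E + ( E )] ptr=9 lookahead=$ remaining=[$]
Step 21: reduce F->( E ). Stack=[E + F] ptr=9 lookahead=$ remaining=[$]
Step 22: reduce T->F. Stack=[E + T] ptr=9 lookahead=$ remaining=[$]
Step 23: reduce E->E + T. Stack=[E] ptr=9 lookahead=$ remaining=[$]
Step 24: accept. Stack=[E] ptr=9 lookahead=$ remaining=[$]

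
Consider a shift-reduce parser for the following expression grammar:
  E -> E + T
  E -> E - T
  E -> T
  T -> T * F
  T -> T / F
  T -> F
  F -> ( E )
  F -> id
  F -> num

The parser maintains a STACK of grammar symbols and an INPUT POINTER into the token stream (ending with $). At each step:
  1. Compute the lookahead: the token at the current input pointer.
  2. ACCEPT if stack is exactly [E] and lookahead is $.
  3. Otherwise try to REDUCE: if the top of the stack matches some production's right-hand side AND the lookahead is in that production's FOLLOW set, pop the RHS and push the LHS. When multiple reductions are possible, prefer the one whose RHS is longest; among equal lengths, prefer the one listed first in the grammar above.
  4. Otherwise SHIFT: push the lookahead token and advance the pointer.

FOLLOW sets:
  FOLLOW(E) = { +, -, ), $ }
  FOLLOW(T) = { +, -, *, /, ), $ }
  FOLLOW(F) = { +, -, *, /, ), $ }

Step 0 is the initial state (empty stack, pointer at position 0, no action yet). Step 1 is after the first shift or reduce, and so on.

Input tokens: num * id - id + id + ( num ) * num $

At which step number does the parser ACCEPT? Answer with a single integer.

Step 1: shift num. Stack=[num] ptr=1 lookahead=* remaining=[* id - id + id + ( num ) * num $]
Step 2: reduce F->num. Stack=[F] ptr=1 lookahead=* remaining=[* id - id + id + ( num ) * num $]
Step 3: reduce T->F. Stack=[T] ptr=1 lookahead=* remaining=[* id - id + id + ( num ) * num $]
Step 4: shift *. Stack=[T *] ptr=2 lookahead=id remaining=[id - id + id + ( num ) * num $]
Step 5: shift id. Stack=[T * id] ptr=3 lookahead=- remaining=[- id + id + ( num ) * num $]
Step 6: reduce F->id. Stack=[T * F] ptr=3 lookahead=- remaining=[- id + id + ( num ) * num $]
Step 7: reduce T->T * F. Stack=[T] ptr=3 lookahead=- remaining=[- id + id + ( num ) * num $]
Step 8: reduce E->T. Stack=[E] ptr=3 lookahead=- remaining=[- id + id + ( num ) * num $]
Step 9: shift -. Stack=[E -] ptr=4 lookahead=id remaining=[id + id + ( num ) * num $]
Step 10: shift id. Stack=[E - id] ptr=5 lookahead=+ remaining=[+ id + ( num ) * num $]
Step 11: reduce F->id. Stack=[E - F] ptr=5 lookahead=+ remaining=[+ id + ( num ) * num $]
Step 12: reduce T->F. Stack=[E - T] ptr=5 lookahead=+ remaining=[+ id + ( num ) * num $]
Step 13: reduce E->E - T. Stack=[E] ptr=5 lookahead=+ remaining=[+ id + ( num ) * num $]
Step 14: shift +. Stack=[E +] ptr=6 lookahead=id remaining=[id + ( num ) * num $]
Step 15: shift id. Stack=[E + id] ptr=7 lookahead=+ remaining=[+ ( num ) * num $]
Step 16: reduce F->id. Stack=[E + F] ptr=7 lookahead=+ remaining=[+ ( num ) * num $]
Step 17: reduce T->F. Stack=[E + T] ptr=7 lookahead=+ remaining=[+ ( num ) * num $]
Step 18: reduce E->E + T. Stack=[E] ptr=7 lookahead=+ remaining=[+ ( num ) * num $]
Step 19: shift +. Stack=[E +] ptr=8 lookahead=( remaining=[( num ) * num $]
Step 20: shift (. Stack=[E + (] ptr=9 lookahead=num remaining=[num ) * num $]
Step 21: shift num. Stack=[E + ( num] ptr=10 lookahead=) remaining=[) * num $]
Step 22: reduce F->num. Stack=[E + ( F] ptr=10 lookahead=) remaining=[) * num $]
Step 23: reduce T->F. Stack=[E + ( T] ptr=10 lookahead=) remaining=[) * num $]
Step 24: reduce E->T. Stack=[E + ( E] ptr=10 lookahead=) remaining=[) * num $]
Step 25: shift ). Stack=[E + ( E )] ptr=11 lookahead=* remaining=[* num $]
Step 26: reduce F->( E ). Stack=[E + F] ptr=11 lookahead=* remaining=[* num $]
Step 27: reduce T->F. Stack=[E + T] ptr=11 lookahead=* remaining=[* num $]
Step 28: shift *. Stack=[E + T *] ptr=12 lookahead=num remaining=[num $]
Step 29: shift num. Stack=[E + T * num] ptr=13 lookahead=$ remaining=[$]
Step 30: reduce F->num. Stack=[E + T * F] ptr=13 lookahead=$ remaining=[$]
Step 31: reduce T->T * F. Stack=[E + T] ptr=13 lookahead=$ remaining=[$]
Step 32: reduce E->E + T. Stack=[E] ptr=13 lookahead=$ remaining=[$]
Step 33: accept. Stack=[E] ptr=13 lookahead=$ remaining=[$]

Answer: 33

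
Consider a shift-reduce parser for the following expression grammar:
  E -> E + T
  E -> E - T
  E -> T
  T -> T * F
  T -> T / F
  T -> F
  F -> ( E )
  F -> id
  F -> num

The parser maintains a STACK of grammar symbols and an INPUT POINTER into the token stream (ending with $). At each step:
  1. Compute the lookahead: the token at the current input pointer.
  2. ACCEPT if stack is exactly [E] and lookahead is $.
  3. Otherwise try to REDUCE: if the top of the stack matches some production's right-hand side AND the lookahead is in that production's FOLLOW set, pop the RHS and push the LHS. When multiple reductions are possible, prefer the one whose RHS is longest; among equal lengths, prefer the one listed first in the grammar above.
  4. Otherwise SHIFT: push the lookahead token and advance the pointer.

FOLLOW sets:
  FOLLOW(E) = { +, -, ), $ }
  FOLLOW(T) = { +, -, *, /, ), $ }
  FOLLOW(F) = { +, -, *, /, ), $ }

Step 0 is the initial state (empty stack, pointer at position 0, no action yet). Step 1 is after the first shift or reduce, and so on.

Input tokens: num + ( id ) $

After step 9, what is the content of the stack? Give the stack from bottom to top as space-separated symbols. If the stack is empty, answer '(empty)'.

Step 1: shift num. Stack=[num] ptr=1 lookahead=+ remaining=[+ ( id ) $]
Step 2: reduce F->num. Stack=[F] ptr=1 lookahead=+ remaining=[+ ( id ) $]
Step 3: reduce T->F. Stack=[T] ptr=1 lookahead=+ remaining=[+ ( id ) $]
Step 4: reduce E->T. Stack=[E] ptr=1 lookahead=+ remaining=[+ ( id ) $]
Step 5: shift +. Stack=[E +] ptr=2 lookahead=( remaining=[( id ) $]
Step 6: shift (. Stack=[E + (] ptr=3 lookahead=id remaining=[id ) $]
Step 7: shift id. Stack=[E + ( id] ptr=4 lookahead=) remaining=[) $]
Step 8: reduce F->id. Stack=[E + ( F] ptr=4 lookahead=) remaining=[) $]
Step 9: reduce T->F. Stack=[E + ( T] ptr=4 lookahead=) remaining=[) $]

Answer: E + ( T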